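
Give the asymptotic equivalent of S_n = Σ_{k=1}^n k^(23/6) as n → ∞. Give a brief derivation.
S_n ~ (6/29) · n^(29/6)

Integral comparison: Σ_{k=1}^n k^(23/6) = ∫_0^n x^(23/6) dx + O(n^(23/6)). The integral is n^(1 + 23/6) / (1 + 23/6) = n^((23+6)/6) / ((23+6)/6) = (6/29) · n^(29/6).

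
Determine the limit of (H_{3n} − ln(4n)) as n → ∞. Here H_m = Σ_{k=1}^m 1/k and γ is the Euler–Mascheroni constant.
lim = ln(3/4) + γ

By Euler-Maclaurin, H_m = ln m + γ + O(1/m). So
  H_{3n} − ln(4n) = ln(3n) + γ − ln(4n) + O(1/n)
                       = ln(3/4) + γ + O(1/n).
Hence the limit is ln(3/4) + γ.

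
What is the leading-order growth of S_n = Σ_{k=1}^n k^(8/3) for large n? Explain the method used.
S_n ~ (3/11) · n^(11/3)

Integral comparison: Σ_{k=1}^n k^(8/3) = ∫_0^n x^(8/3) dx + O(n^(8/3)). The integral is n^(1 + 8/3) / (1 + 8/3) = n^((8+3)/3) / ((8+3)/3) = (3/11) · n^(11/3).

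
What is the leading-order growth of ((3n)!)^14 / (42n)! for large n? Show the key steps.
((3n)!)^14/(42n)! ~ ((2π·3n)^(13/2) / sqrt(14)) · 14^(−14·3n)  →  0

Write N = 3n. Stirling: N! ~ sqrt(2π N)(N/e)^N and (14N)! ~ sqrt(2π·14N)·(14N/e)^(14N).
  (N!)^14/(14N)! ~ (2π N)^(14/2) (N/e)^(14N) / [sqrt(2π·14N) (14N/e)^(14N)]
     = (2π N)^(14/2) / sqrt(2π·14N) · (N/(14N))^(14N)
     = (2π N)^((14−1)/2) / sqrt(14) · 14^(−14N).
Since 14^14 > 1, the factor 14^(−14N) decays exponentially, so the ratio → 0. Substituting N = 3n gives the stated form.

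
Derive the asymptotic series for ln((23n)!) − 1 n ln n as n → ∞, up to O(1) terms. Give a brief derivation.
ln((23n)!) − 1 n ln n = 22 n ln n + 23(ln 23 − 1) n + (1/2) ln(2π·23n) + O(1/n)

Stirling: ln((23n)!) = 23n ln(23n) − 23n + (1/2) ln(2π·23n) + O(1/n).
Expand 23n ln(23n) = 23n (ln n + ln 23) = 23n ln n + 23n ln 23.
Subtract 1n ln n: leading term is (23 − 1) n ln n = 22 n ln n. The next term is 23n ln 23 − 23n = 23(ln 23 − 1) n. Then the (1/2) ln(2π·23n) correction.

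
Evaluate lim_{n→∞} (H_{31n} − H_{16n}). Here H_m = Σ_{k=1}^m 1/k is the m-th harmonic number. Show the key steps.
lim = ln(31/16)

Euler-Maclaurin gives H_m = ln m + γ + 1/(2m) + O(1/m^2). The γ and O(1/m) terms cancel in the difference:
  H_{31n} − H_{16n} = ln(31n) − ln(16n) + O(1/n) = ln(31/16) + O(1/n).
Hence the limit is ln(31/16).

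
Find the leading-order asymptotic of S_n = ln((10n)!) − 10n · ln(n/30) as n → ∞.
S_n ~ 10n · (ln 300 − 1) + O(ln n)

Stirling: ln((10n)!) = 10n ln(10n) − 10n + O(ln n).
  S_n = 10n ln(10n) − 10n − 10n ln(n/30) + O(ln n)
      = 10n ln(10n) − 10n ln n + 10n ln 30 − 10n + O(ln n)
      = 10n ln 10 + 10n ln 30 − 10n + O(ln n)
      = 10n (ln 300 − 1) + O(ln n).
Numerically ln(300) − 1 ≈ 4.7038.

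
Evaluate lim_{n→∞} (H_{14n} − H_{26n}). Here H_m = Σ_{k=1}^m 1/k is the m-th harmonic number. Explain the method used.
lim = ln(14/26) = ln(7/13)

Euler-Maclaurin gives H_m = ln m + γ + 1/(2m) + O(1/m^2). The γ and O(1/m) terms cancel in the difference:
  H_{14n} − H_{26n} = ln(14n) − ln(26n) + O(1/n) = ln(14/26) + O(1/n).
Hence the limit is ln(14/26) = ln(7/13).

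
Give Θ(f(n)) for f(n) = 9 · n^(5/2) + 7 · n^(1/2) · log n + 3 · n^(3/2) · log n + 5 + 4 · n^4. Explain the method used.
f(n) ∈ Θ(n^4)

Compare the terms by growth order. For large n, n^a · (log n)^b dominates n^a' · (log n)^b' iff a > a', or (a = a' and b > b'). Ranking the 5 terms shows the dominant one is 4 · n^4. Hence f(n) ∈ Θ(n^4).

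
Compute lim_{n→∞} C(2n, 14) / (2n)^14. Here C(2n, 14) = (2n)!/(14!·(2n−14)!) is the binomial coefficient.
lim = 1/14! = 1/87178291200

With N = 2n → ∞: C(N, 14) / N^14 = [N(N−1)…(N−13)] / (14! · N^14) = (1/14!) · 1 · (1 − 1/(2n)) · … · (1 − 13/(2n)). Each factor → 1 as N → ∞, so the limit is 1/14! = 1/87178291200.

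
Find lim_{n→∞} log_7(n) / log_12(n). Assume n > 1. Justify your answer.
lim = ln(12) / ln(7) = log_7(12)

Change of base: log_7(n) = ln n / ln 7 and log_12(n) = ln n / ln 12. The ratio is (ln n / ln 7) · (ln 12 / ln n) = ln 12 / ln 7, a constant independent of n. So the limit is ln 12 / ln 7 = log_7(12).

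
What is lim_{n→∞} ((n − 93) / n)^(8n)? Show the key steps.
lim = e^(−744)

Rewrite as (1 − 93/n)^(8n). By the standard limit (1 + x/n)^n → e^x, we have (1 − 93/n)^n → e^(−93), and raising to the 8th power gives e^(−744).
More precisely, ln[(1 − 93/n)^(8n)] = 8n · ln(1 − 93/n) = 8n · (-93/n + O(1/n^2)) = -744 + O(1/n) → -744.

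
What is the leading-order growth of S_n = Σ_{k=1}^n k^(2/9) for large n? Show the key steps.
S_n ~ (9/11) · n^(11/9)

Integral comparison: Σ_{k=1}^n k^(2/9) = ∫_0^n x^(2/9) dx + O(n^(2/9)). The integral is n^(1 + 2/9) / (1 + 2/9) = n^((2+9)/9) / ((2+9)/9) = (9/11) · n^(11/9).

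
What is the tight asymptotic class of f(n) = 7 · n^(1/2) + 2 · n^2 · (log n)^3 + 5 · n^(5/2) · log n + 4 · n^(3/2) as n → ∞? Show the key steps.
f(n) ∈ Θ(n^(5/2) · log n)

Compare the terms by growth order. For large n, n^a · (log n)^b dominates n^a' · (log n)^b' iff a > a', or (a = a' and b > b'). Ranking the 4 terms shows the dominant one is 5 · n^(5/2) · log n. Hence f(n) ∈ Θ(n^(5/2) · log n).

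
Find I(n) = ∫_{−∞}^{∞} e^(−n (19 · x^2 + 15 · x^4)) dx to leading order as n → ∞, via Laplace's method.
I(n) ~ sqrt(π/(19n))

φ(x) = 19 · x^2 + 15 · x^4 has its unique global minimum at x* = 0 (since φ'(x) = 38x + 60x^3 = 0 only at x = 0 for real x with both coefficients positive, and φ → ∞ as |x| → ∞). At x* = 0, φ(0) = 0 and φ''(0) = 38. Laplace's method then gives
  I(n) ~ sqrt(2π / (n · φ''(0))) · e^(−n φ(0)) = sqrt(2π / (38n)) = sqrt(π/(19n)).
The 15 · x^4 term contributes only at subleading order (an O(1/n) relative correction).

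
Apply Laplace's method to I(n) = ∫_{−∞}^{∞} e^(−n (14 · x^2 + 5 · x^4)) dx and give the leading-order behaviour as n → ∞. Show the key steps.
I(n) ~ sqrt(π/(14n))

φ(x) = 14 · x^2 + 5 · x^4 has its unique global minimum at x* = 0 (since φ'(x) = 28x + 20x^3 = 0 only at x = 0 for real x with both coefficients positive, and φ → ∞ as |x| → ∞). At x* = 0, φ(0) = 0 and φ''(0) = 28. Laplace's method then gives
  I(n) ~ sqrt(2π / (n · φ''(0))) · e^(−n φ(0)) = sqrt(2π / (28n)) = sqrt(π/(14n)).
The 5 · x^4 term contributes only at subleading order (an O(1/n) relative correction).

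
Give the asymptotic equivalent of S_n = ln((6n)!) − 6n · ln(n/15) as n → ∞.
S_n ~ 6n · (ln 90 − 1) + O(ln n)

Stirling: ln((6n)!) = 6n ln(6n) − 6n + O(ln n).
  S_n = 6n ln(6n) − 6n − 6n ln(n/15) + O(ln n)
      = 6n ln(6n) − 6n ln n + 6n ln 15 − 6n + O(ln n)
      = 6n ln 6 + 6n ln 15 − 6n + O(ln n)
      = 6n (ln 90 − 1) + O(ln n).
Numerically ln(90) − 1 ≈ 3.4998.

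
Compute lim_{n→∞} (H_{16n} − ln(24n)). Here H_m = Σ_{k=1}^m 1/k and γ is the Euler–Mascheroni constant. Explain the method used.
lim = ln(2/3) + γ

By Euler-Maclaurin, H_m = ln m + γ + O(1/m). So
  H_{16n} − ln(24n) = ln(16n) + γ − ln(24n) + O(1/n)
                       = ln(16/24) + γ + O(1/n).
Hence the limit is ln(16/24) + γ (= ln(2/3)).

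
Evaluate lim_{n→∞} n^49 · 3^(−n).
lim = 0

Exponentials with base > 1 dominate every fixed polynomial: for any fixed c, n^c / 3^n → 0 as n → ∞ (e.g. by the ratio test, or by writing 3^n = e^(n ln 3) and noting e^(n ln 3) / n^c → ∞). Hence n^49 · 3^(−n) = n^49 / 3^n → 0.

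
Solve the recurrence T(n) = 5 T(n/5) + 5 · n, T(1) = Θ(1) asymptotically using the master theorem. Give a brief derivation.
T(n) = Θ(n log n)

log_5 5 = 1, and f(n) = 5 · n = Θ(n^(log_5 5)). This is Case 2 of the master theorem: T(n) = Θ(f(n) · log n) = Θ(n log n).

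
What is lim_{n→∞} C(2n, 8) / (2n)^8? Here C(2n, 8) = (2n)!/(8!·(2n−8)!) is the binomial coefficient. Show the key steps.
lim = 1/8! = 1/40320

With N = 2n → ∞: C(N, 8) / N^8 = [N(N−1)…(N−7)] / (8! · N^8) = (1/8!) · 1 · (1 − 1/(2n)) · … · (1 − 7/(2n)). Each factor → 1 as N → ∞, so the limit is 1/8! = 1/40320.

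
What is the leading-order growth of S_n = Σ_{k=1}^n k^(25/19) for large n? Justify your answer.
S_n ~ (19/44) · n^(44/19)

Integral comparison: Σ_{k=1}^n k^(25/19) = ∫_0^n x^(25/19) dx + O(n^(25/19)). The integral is n^(1 + 25/19) / (1 + 25/19) = n^((25+19)/19) / ((25+19)/19) = (19/44) · n^(44/19).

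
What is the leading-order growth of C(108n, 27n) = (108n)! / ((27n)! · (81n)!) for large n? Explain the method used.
C(108n, 27n) ~ (256/27)^(27n) · sqrt(2/(3π·27n))

Write N = 27n. Apply Stirling to each factorial:
  (4N)! ~ sqrt(2π·4N) · (4N/e)^(4N),
  N! ~ sqrt(2π N) · (N/e)^N,
  (3N)! ~ sqrt(2π·3N) · (3N/e)^(3N).
The exponential factors combine to (4N)^(4N) / (N^N · (3N)^(3N)) = 4^(4N)/3^(3N) = (4^4/3^3)^N = (256/27)^N.
The square-root prefactors combine to sqrt(2π·4N) / (sqrt(2π N)·sqrt(2π·3N)) = sqrt(4 / (2π·3·N)) = sqrt(2/(3π·27n)).
Substituting N = 27n: C(108n, 27n) ~ (256/27)^(27n) · sqrt(2/(3π·27n)).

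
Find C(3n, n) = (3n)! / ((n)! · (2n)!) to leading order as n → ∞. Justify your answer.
C(3n, n) ~ (27/4)^(n) · sqrt(3/(4π·n))

Write N = n. Apply Stirling to each factorial:
  (3N)! ~ sqrt(2π·3N) · (3N/e)^(3N),
  N! ~ sqrt(2π N) · (N/e)^N,
  (2N)! ~ sqrt(2π·2N) · (2N/e)^(2N).
The exponential factors combine to (3N)^(3N) / (N^N · (2N)^(2N)) = 3^(3N)/2^(2N) = (3^3/2^2)^N = (27/4)^N.
The square-root prefactors combine to sqrt(2π·3N) / (sqrt(2π N)·sqrt(2π·2N)) = sqrt(3 / (2π·2·N)) = sqrt(3/(4π·n)).
Substituting N = n: C(3n, n) ~ (27/4)^(n) · sqrt(3/(4π·n)).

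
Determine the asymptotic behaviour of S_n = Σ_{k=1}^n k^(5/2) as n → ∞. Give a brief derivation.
S_n ~ (2/7) · n^(7/2)

Integral comparison: Σ_{k=1}^n k^(5/2) = ∫_0^n x^(5/2) dx + O(n^(5/2)). The integral is n^(1 + 5/2) / (1 + 5/2) = n^((5+2)/2) / ((5+2)/2) = (2/7) · n^(7/2).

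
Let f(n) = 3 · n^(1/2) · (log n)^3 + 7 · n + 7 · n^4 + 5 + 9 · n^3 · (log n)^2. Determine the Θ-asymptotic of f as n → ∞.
f(n) ∈ Θ(n^4)

Compare the terms by growth order. For large n, n^a · (log n)^b dominates n^a' · (log n)^b' iff a > a', or (a = a' and b > b'). Ranking the 5 terms shows the dominant one is 7 · n^4. Hence f(n) ∈ Θ(n^4).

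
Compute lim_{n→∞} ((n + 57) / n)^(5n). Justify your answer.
lim = e^285

Rewrite as (1 + 57/n)^(5n). By the standard limit (1 + x/n)^n → e^x, we have (1 + 57/n)^n → e^57, and raising to the 5th power gives e^285.
More precisely, ln[(1 + 57/n)^(5n)] = 5n · ln(1 + 57/n) = 5n · (57/n + O(1/n^2)) = 285 + O(1/n) → 285.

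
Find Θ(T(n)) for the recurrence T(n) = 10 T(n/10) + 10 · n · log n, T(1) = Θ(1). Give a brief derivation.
T(n) = Θ(n · (log n)^2)

Here log_10 10 = 1 and f(n) = 10 · n · log n = Θ(n^(log_10 10) · (log n)^1). This is the extended Case 2 of the master theorem (f matches the critical exponent up to log factors), giving T(n) = Θ(n^(log_10 10) · (log n)^(1+1)) = Θ(n · (log n)^2).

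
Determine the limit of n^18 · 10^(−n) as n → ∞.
lim = 0

Exponentials with base > 1 dominate every fixed polynomial: for any fixed c, n^c / 10^n → 0 as n → ∞ (e.g. by the ratio test, or by writing 10^n = e^(n ln 10) and noting e^(n ln 10) / n^c → ∞). Hence n^18 · 10^(−n) = n^18 / 10^n → 0.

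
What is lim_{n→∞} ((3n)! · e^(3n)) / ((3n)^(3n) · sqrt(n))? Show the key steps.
lim = sqrt(2π·3)

Stirling: (3n)! ~ sqrt(2π·3n) · (3n/e)^(3n). Hence
  (3n)! · e^(3n) / (3n)^(3n) ~ sqrt(2π·3n).
Dividing by sqrt(n): sqrt(2π·3n) / sqrt(n) = sqrt(2π·3) · n^((1−1)/2), so the limit is sqrt(2π·3).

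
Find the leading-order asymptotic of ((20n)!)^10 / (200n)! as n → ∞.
((20n)!)^10/(200n)! ~ ((2π·20n)^(9/2) / sqrt(10)) · 10^(−10·20n)  →  0

Write N = 20n. Stirling: N! ~ sqrt(2π N)(N/e)^N and (10N)! ~ sqrt(2π·10N)·(10N/e)^(10N).
  (N!)^10/(10N)! ~ (2π N)^(10/2) (N/e)^(10N) / [sqrt(2π·10N) (10N/e)^(10N)]
     = (2π N)^(10/2) / sqrt(2π·10N) · (N/(10N))^(10N)
     = (2π N)^((10−1)/2) / sqrt(10) · 10^(−10N).
Since 10^10 > 1, the factor 10^(−10N) decays exponentially, so the ratio → 0. Substituting N = 20n gives the stated form.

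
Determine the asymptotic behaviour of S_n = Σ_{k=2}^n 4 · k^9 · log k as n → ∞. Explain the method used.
S_n ~ 2 · n^10 log n / 5 − n^10 / 25

By integral comparison, S_n = ∫_1^n 4 · x^9 · log x dx + O(n^9 · log n). For the integral, ∫ x^9 log x dx = n^10 log n / 10 − n^10/100 (integration by parts). Hence S_n ~ 2 · n^10 log n / 5 − n^10 / 25.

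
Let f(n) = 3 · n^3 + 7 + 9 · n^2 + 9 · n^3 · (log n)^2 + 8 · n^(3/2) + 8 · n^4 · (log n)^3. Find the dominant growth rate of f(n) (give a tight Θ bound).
f(n) ∈ Θ(n^4 · (log n)^3)

Compare the terms by growth order. For large n, n^a · (log n)^b dominates n^a' · (log n)^b' iff a > a', or (a = a' and b > b'). Ranking the 6 terms shows the dominant one is 8 · n^4 · (log n)^3. Hence f(n) ∈ Θ(n^4 · (log n)^3).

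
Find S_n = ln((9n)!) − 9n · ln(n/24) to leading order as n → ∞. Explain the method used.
S_n ~ 9n · (ln 216 − 1) + O(ln n)

Stirling: ln((9n)!) = 9n ln(9n) − 9n + O(ln n).
  S_n = 9n ln(9n) − 9n − 9n ln(n/24) + O(ln n)
      = 9n ln(9n) − 9n ln n + 9n ln 24 − 9n + O(ln n)
      = 9n ln 9 + 9n ln 24 − 9n + O(ln n)
      = 9n (ln 216 − 1) + O(ln n).
Numerically ln(216) − 1 ≈ 4.3753.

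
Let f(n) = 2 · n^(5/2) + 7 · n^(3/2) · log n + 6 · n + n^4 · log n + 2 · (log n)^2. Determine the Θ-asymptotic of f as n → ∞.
f(n) ∈ Θ(n^4 · log n)

Compare the terms by growth order. For large n, n^a · (log n)^b dominates n^a' · (log n)^b' iff a > a', or (a = a' and b > b'). Ranking the 5 terms shows the dominant one is n^4 · log n. Hence f(n) ∈ Θ(n^4 · log n).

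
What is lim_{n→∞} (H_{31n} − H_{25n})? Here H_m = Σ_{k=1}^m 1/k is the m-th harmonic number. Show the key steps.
lim = ln(31/25)

Euler-Maclaurin gives H_m = ln m + γ + 1/(2m) + O(1/m^2). The γ and O(1/m) terms cancel in the difference:
  H_{31n} − H_{25n} = ln(31n) − ln(25n) + O(1/n) = ln(31/25) + O(1/n).
Hence the limit is ln(31/25).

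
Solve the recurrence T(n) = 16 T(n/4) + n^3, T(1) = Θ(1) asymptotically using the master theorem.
T(n) = Θ(n^3)

log_4 16 ≈ 2.000. f(n) = n^3 dominates n^(log_4 16) since 3 > 2.000, and the regularity condition a·f(n/b) = 16·(n/4)^3 = (16/64)·n^3 ≤ c·f(n) holds with c = 16/64 ≈ 0.25 < 1. So this is Case 3: T(n) = Θ(f(n)) = Θ(n^3).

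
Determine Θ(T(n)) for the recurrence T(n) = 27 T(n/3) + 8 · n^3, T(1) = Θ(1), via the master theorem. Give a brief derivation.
T(n) = Θ(n^3 log n)

log_3 27 = 3, and f(n) = 8 · n^3 = Θ(n^(log_3 27)). This is Case 2 of the master theorem: T(n) = Θ(f(n) · log n) = Θ(n^3 log n).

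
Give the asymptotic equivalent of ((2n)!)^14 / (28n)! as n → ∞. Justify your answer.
((2n)!)^14/(28n)! ~ ((2π·2n)^(13/2) / sqrt(14)) · 14^(−14·2n)  →  0

Write N = 2n. Stirling: N! ~ sqrt(2π N)(N/e)^N and (14N)! ~ sqrt(2π·14N)·(14N/e)^(14N).
  (N!)^14/(14N)! ~ (2π N)^(14/2) (N/e)^(14N) / [sqrt(2π·14N) (14N/e)^(14N)]
     = (2π N)^(14/2) / sqrt(2π·14N) · (N/(14N))^(14N)
     = (2π N)^((14−1)/2) / sqrt(14) · 14^(−14N).
Since 14^14 > 1, the factor 14^(−14N) decays exponentially, so the ratio → 0. Substituting N = 2n gives the stated form.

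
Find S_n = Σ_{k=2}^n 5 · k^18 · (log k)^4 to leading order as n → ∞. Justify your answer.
S_n ~ 5 · n^19 · (log n)^4 / 19

By integral comparison, S_n = ∫_1^n 5 · x^18 · (log x)^4 dx + O(n^18 · (log n)^4). For the integral, the leading term of ∫_1^n x^18 (log x)^4 dx is n^19/19 · (log n)^4 (by repeated integration by parts; each step lowers the log-exponent and produces a relatively O(1/log n) correction). Hence S_n ~ 5 · n^19 · (log n)^4 / 19.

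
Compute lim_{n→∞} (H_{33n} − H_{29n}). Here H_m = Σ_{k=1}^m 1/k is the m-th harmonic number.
lim = ln(33/29)

Euler-Maclaurin gives H_m = ln m + γ + 1/(2m) + O(1/m^2). The γ and O(1/m) terms cancel in the difference:
  H_{33n} − H_{29n} = ln(33n) − ln(29n) + O(1/n) = ln(33/29) + O(1/n).
Hence the limit is ln(33/29).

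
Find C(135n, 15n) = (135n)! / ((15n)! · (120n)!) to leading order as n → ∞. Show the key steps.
C(135n, 15n) ~ (387420489/16777216)^(15n) · sqrt(9/(16π·15n))

Write N = 15n. Apply Stirling to each factorial:
  (9N)! ~ sqrt(2π·9N) · (9N/e)^(9N),
  N! ~ sqrt(2π N) · (N/e)^N,
  (8N)! ~ sqrt(2π·8N) · (8N/e)^(8N).
The exponential factors combine to (9N)^(9N) / (N^N · (8N)^(8N)) = 9^(9N)/8^(8N) = (9^9/8^8)^N = (387420489/16777216)^N.
The square-root prefactors combine to sqrt(2π·9N) / (sqrt(2π N)·sqrt(2π·8N)) = sqrt(9 / (2π·8·N)) = sqrt(9/(16π·15n)).
Substituting N = 15n: C(135n, 15n) ~ (387420489/16777216)^(15n) · sqrt(9/(16π·15n)).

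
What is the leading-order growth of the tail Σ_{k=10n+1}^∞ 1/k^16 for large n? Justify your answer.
Σ_{k>10n} 1/k^16 ~ 1/(15 · (10n)^15)

Compare to the integral: ∫_{10n}^∞ x^(−16) dx = [−x^(−15)/15]_{10n}^∞ = 1/((16−1)·(10n)^15). Euler-Maclaurin then gives
  Σ_{k>10n} 1/k^16 = ∫_{10n}^∞ dx/x^16 − 1/(2·(10n)^16) + O(1/(10n)^17).
(Equivalently this is ζ(16) − Σ_{k≤10n} 1/k^16.)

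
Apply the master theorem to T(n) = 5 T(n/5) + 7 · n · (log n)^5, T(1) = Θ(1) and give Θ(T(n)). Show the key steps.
T(n) = Θ(n · (log n)^6)

Here log_5 5 = 1 and f(n) = 7 · n · (log n)^5 = Θ(n^(log_5 5) · (log n)^5). This is the extended Case 2 of the master theorem (f matches the critical exponent up to log factors), giving T(n) = Θ(n^(log_5 5) · (log n)^(5+1)) = Θ(n · (log n)^6).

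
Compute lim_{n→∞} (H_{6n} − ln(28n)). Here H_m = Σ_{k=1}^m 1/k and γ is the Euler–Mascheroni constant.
lim = ln(3/14) + γ

By Euler-Maclaurin, H_m = ln m + γ + O(1/m). So
  H_{6n} − ln(28n) = ln(6n) + γ − ln(28n) + O(1/n)
                       = ln(6/28) + γ + O(1/n).
Hence the limit is ln(6/28) + γ (= ln(3/14)).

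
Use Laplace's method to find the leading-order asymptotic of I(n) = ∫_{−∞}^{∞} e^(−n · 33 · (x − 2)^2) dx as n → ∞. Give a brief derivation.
I(n) = sqrt(π/(33n))

Here φ(x) = 33 · (x − 2)^2 has its unique minimum at x* = 2 with φ(x*) = 0 and φ''(x*) = 66. Laplace's method gives
  I(n) ~ e^(−n φ(x*)) · sqrt(2π / (n · φ''(x*))) = sqrt(2π / (66n)) = sqrt(π/(33n)).
This is exact: substituting u = (x − 2)·sqrt(33n) gives I(n) = (1/sqrt(33n)) ∫_{−∞}^{∞} e^(−u^2) du = sqrt(π/(33n)).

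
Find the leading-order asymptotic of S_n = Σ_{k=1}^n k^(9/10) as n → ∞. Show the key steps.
S_n ~ (10/19) · n^(19/10)

Integral comparison: Σ_{k=1}^n k^(9/10) = ∫_0^n x^(9/10) dx + O(n^(9/10)). The integral is n^(1 + 9/10) / (1 + 9/10) = n^((9+10)/10) / ((9+10)/10) = (10/19) · n^(19/10).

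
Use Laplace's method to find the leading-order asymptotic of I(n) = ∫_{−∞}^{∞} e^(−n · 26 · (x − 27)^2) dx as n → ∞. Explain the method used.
I(n) = sqrt(π/(26n))

Here φ(x) = 26 · (x − 27)^2 has its unique minimum at x* = 27 with φ(x*) = 0 and φ''(x*) = 52. Laplace's method gives
  I(n) ~ e^(−n φ(x*)) · sqrt(2π / (n · φ''(x*))) = sqrt(2π / (52n)) = sqrt(π/(26n)).
This is exact: substituting u = (x − 27)·sqrt(26n) gives I(n) = (1/sqrt(26n)) ∫_{−∞}^{∞} e^(−u^2) du = sqrt(π/(26n)).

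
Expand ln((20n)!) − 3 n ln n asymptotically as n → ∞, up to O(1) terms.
ln((20n)!) − 3 n ln n = 17 n ln n + 20(ln 20 − 1) n + (1/2) ln(2π·20n) + O(1/n)

Stirling: ln((20n)!) = 20n ln(20n) − 20n + (1/2) ln(2π·20n) + O(1/n).
Expand 20n ln(20n) = 20n (ln n + ln 20) = 20n ln n + 20n ln 20.
Subtract 3n ln n: leading term is (20 − 3) n ln n = 17 n ln n. The next term is 20n ln 20 − 20n = 20(ln 20 − 1) n. Then the (1/2) ln(2π·20n) correction.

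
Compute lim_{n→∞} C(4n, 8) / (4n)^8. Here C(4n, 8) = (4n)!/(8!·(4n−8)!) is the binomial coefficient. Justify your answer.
lim = 1/8! = 1/40320

With N = 4n → ∞: C(N, 8) / N^8 = [N(N−1)…(N−7)] / (8! · N^8) = (1/8!) · 1 · (1 − 1/(4n)) · … · (1 − 7/(4n)). Each factor → 1 as N → ∞, so the limit is 1/8! = 1/40320.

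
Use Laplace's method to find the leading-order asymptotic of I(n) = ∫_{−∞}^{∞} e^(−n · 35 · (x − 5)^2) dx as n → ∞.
I(n) = sqrt(π/(35n))

Here φ(x) = 35 · (x − 5)^2 has its unique minimum at x* = 5 with φ(x*) = 0 and φ''(x*) = 70. Laplace's method gives
  I(n) ~ e^(−n φ(x*)) · sqrt(2π / (n · φ''(x*))) = sqrt(2π / (70n)) = sqrt(π/(35n)).
This is exact: substituting u = (x − 5)·sqrt(35n) gives I(n) = (1/sqrt(35n)) ∫_{−∞}^{∞} e^(−u^2) du = sqrt(π/(35n)).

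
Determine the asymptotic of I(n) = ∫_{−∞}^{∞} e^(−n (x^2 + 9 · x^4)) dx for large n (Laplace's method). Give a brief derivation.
I(n) ~ sqrt(π/n)

φ(x) = x^2 + 9 · x^4 has its unique global minimum at x* = 0 (since φ'(x) = 2x + 36x^3 = 0 only at x = 0 for real x with both coefficients positive, and φ → ∞ as |x| → ∞). At x* = 0, φ(0) = 0 and φ''(0) = 2. Laplace's method then gives
  I(n) ~ sqrt(2π / (n · φ''(0))) · e^(−n φ(0)) = sqrt(2π / (2n)) = sqrt(π/n).
The 9 · x^4 term contributes only at subleading order (an O(1/n) relative correction).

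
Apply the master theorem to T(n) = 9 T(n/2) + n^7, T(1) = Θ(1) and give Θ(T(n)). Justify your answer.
T(n) = Θ(n^7)

log_2 9 ≈ 3.170. f(n) = n^7 dominates n^(log_2 9) since 7 > 3.170, and the regularity condition a·f(n/b) = 9·(n/2)^7 = (9/128)·n^7 ≤ c·f(n) holds with c = 9/128 ≈ 0.0703 < 1. So this is Case 3: T(n) = Θ(f(n)) = Θ(n^7).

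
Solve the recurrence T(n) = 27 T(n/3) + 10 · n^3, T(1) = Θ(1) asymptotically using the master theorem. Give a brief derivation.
T(n) = Θ(n^3 log n)

log_3 27 = 3, and f(n) = 10 · n^3 = Θ(n^(log_3 27)). This is Case 2 of the master theorem: T(n) = Θ(f(n) · log n) = Θ(n^3 log n).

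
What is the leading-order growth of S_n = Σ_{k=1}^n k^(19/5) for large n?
S_n ~ (5/24) · n^(24/5)

Integral comparison: Σ_{k=1}^n k^(19/5) = ∫_0^n x^(19/5) dx + O(n^(19/5)). The integral is n^(1 + 19/5) / (1 + 19/5) = n^((19+5)/5) / ((19+5)/5) = (5/24) · n^(24/5).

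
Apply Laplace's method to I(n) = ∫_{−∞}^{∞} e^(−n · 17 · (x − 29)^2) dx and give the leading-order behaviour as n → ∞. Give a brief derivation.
I(n) = sqrt(π/(17n))

Here φ(x) = 17 · (x − 29)^2 has its unique minimum at x* = 29 with φ(x*) = 0 and φ''(x*) = 34. Laplace's method gives
  I(n) ~ e^(−n φ(x*)) · sqrt(2π / (n · φ''(x*))) = sqrt(2π / (34n)) = sqrt(π/(17n)).
This is exact: substituting u = (x − 29)·sqrt(17n) gives I(n) = (1/sqrt(17n)) ∫_{−∞}^{∞} e^(−u^2) du = sqrt(π/(17n)).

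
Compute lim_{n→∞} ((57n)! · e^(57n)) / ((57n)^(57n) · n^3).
lim = 0

Stirling: (57n)! ~ sqrt(2π·57n) · (57n/e)^(57n). Hence
  (57n)! · e^(57n) / (57n)^(57n) ~ sqrt(2π·57n).
Dividing by n^3: sqrt(2π·57n) / n^3 = sqrt(2π·57) · n^((1−6)/2), so the expression behaves like sqrt(2π·57) · n^((1−6)/2) → 0.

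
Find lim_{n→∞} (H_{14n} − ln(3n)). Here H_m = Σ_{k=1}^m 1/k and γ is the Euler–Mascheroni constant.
lim = ln(14/3) + γ

By Euler-Maclaurin, H_m = ln m + γ + O(1/m). So
  H_{14n} − ln(3n) = ln(14n) + γ − ln(3n) + O(1/n)
                       = ln(14/3) + γ + O(1/n).
Hence the limit is ln(14/3) + γ.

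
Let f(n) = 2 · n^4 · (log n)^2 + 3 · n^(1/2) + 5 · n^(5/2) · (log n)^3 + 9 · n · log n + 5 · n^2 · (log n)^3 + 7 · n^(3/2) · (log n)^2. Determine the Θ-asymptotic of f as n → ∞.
f(n) ∈ Θ(n^4 · (log n)^2)

Compare the terms by growth order. For large n, n^a · (log n)^b dominates n^a' · (log n)^b' iff a > a', or (a = a' and b > b'). Ranking the 6 terms shows the dominant one is 2 · n^4 · (log n)^2. Hence f(n) ∈ Θ(n^4 · (log n)^2).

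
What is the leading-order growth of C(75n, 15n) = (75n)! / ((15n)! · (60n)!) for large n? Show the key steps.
C(75n, 15n) ~ (3125/256)^(15n) · sqrt(5/(8π·15n))

Write N = 15n. Apply Stirling to each factorial:
  (5N)! ~ sqrt(2π·5N) · (5N/e)^(5N),
  N! ~ sqrt(2π N) · (N/e)^N,
  (4N)! ~ sqrt(2π·4N) · (4N/e)^(4N).
The exponential factors combine to (5N)^(5N) / (N^N · (4N)^(4N)) = 5^(5N)/4^(4N) = (5^5/4^4)^N = (3125/256)^N.
The square-root prefactors combine to sqrt(2π·5N) / (sqrt(2π N)·sqrt(2π·4N)) = sqrt(5 / (2π·4·N)) = sqrt(5/(8π·15n)).
Substituting N = 15n: C(75n, 15n) ~ (3125/256)^(15n) · sqrt(5/(8π·15n)).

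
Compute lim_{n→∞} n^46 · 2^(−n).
lim = 0

Exponentials with base > 1 dominate every fixed polynomial: for any fixed c, n^c / 2^n → 0 as n → ∞ (e.g. by the ratio test, or by writing 2^n = e^(n ln 2) and noting e^(n ln 2) / n^c → ∞). Hence n^46 · 2^(−n) = n^46 / 2^n → 0.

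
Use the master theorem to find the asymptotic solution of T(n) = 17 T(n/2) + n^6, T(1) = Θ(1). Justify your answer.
T(n) = Θ(n^6)

log_2 17 ≈ 4.087. f(n) = n^6 dominates n^(log_2 17) since 6 > 4.087, and the regularity condition a·f(n/b) = 17·(n/2)^6 = (17/64)·n^6 ≤ c·f(n) holds with c = 17/64 ≈ 0.266 < 1. So this is Case 3: T(n) = Θ(f(n)) = Θ(n^6).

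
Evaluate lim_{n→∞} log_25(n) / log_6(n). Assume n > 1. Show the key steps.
lim = ln(6) / ln(25) = log_25(6)

Change of base: log_25(n) = ln n / ln 25 and log_6(n) = ln n / ln 6. The ratio is (ln n / ln 25) · (ln 6 / ln n) = ln 6 / ln 25, a constant independent of n. So the limit is ln 6 / ln 25 = log_25(6).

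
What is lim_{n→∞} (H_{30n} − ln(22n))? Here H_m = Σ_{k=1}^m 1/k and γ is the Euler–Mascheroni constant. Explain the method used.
lim = ln(15/11) + γ

By Euler-Maclaurin, H_m = ln m + γ + O(1/m). So
  H_{30n} − ln(22n) = ln(30n) + γ − ln(22n) + O(1/n)
                       = ln(30/22) + γ + O(1/n).
Hence the limit is ln(30/22) + γ (= ln(15/11)).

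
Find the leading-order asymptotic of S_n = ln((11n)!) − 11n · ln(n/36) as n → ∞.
S_n ~ 11n · (ln 396 − 1) + O(ln n)

Stirling: ln((11n)!) = 11n ln(11n) − 11n + O(ln n).
  S_n = 11n ln(11n) − 11n − 11n ln(n/36) + O(ln n)
      = 11n ln(11n) − 11n ln n + 11n ln 36 − 11n + O(ln n)
      = 11n ln 11 + 11n ln 36 − 11n + O(ln n)
      = 11n (ln 396 − 1) + O(ln n).
Numerically ln(396) − 1 ≈ 4.9814.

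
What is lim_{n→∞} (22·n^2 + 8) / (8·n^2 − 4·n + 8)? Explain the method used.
lim = 22/8 = 11/4

For large n the leading n^2 terms dominate both numerator and denominator. Dividing top and bottom by n^2, every other term tends to 0, leaving 22/8 = 11/4.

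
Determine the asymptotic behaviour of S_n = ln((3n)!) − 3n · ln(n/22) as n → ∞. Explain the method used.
S_n ~ 3n · (ln 66 − 1) + O(ln n)

Stirling: ln((3n)!) = 3n ln(3n) − 3n + O(ln n).
  S_n = 3n ln(3n) − 3n − 3n ln(n/22) + O(ln n)
      = 3n ln(3n) − 3n ln n + 3n ln 22 − 3n + O(ln n)
      = 3n ln 3 + 3n ln 22 − 3n + O(ln n)
      = 3n (ln 66 − 1) + O(ln n).
Numerically ln(66) − 1 ≈ 3.1897.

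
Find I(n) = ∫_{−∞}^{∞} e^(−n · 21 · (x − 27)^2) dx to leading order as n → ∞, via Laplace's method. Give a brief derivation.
I(n) = sqrt(π/(21n))

Here φ(x) = 21 · (x − 27)^2 has its unique minimum at x* = 27 with φ(x*) = 0 and φ''(x*) = 42. Laplace's method gives
  I(n) ~ e^(−n φ(x*)) · sqrt(2π / (n · φ''(x*))) = sqrt(2π / (42n)) = sqrt(π/(21n)).
This is exact: substituting u = (x − 27)·sqrt(21n) gives I(n) = (1/sqrt(21n)) ∫_{−∞}^{∞} e^(−u^2) du = sqrt(π/(21n)).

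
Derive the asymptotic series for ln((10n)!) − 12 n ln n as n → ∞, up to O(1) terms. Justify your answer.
ln((10n)!) − 12 n ln n = −2 n ln n + 10(ln 10 − 1) n + (1/2) ln(2π·10n) + O(1/n)

Stirling: ln((10n)!) = 10n ln(10n) − 10n + (1/2) ln(2π·10n) + O(1/n).
Expand 10n ln(10n) = 10n (ln n + ln 10) = 10n ln n + 10n ln 10.
Subtract 12n ln n: leading term is (10 − 12) n ln n = −2 n ln n. The next term is 10n ln 10 − 10n = 10(ln 10 − 1) n. Then the (1/2) ln(2π·10n) correction.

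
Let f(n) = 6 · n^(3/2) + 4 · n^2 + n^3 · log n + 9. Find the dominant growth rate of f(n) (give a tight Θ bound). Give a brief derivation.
f(n) ∈ Θ(n^3 · log n)

Compare the terms by growth order. For large n, n^a · (log n)^b dominates n^a' · (log n)^b' iff a > a', or (a = a' and b > b'). Ranking the 4 terms shows the dominant one is n^3 · log n. Hence f(n) ∈ Θ(n^3 · log n).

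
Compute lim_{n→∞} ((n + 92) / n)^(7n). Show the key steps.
lim = e^644

Rewrite as (1 + 92/n)^(7n). By the standard limit (1 + x/n)^n → e^x, we have (1 + 92/n)^n → e^92, and raising to the 7th power gives e^644.
More precisely, ln[(1 + 92/n)^(7n)] = 7n · ln(1 + 92/n) = 7n · (92/n + O(1/n^2)) = 644 + O(1/n) → 644.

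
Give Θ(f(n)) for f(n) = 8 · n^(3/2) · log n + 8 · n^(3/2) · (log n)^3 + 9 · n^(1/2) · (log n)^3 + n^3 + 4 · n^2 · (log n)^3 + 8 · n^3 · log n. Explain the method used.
f(n) ∈ Θ(n^3 · log n)

Compare the terms by growth order. For large n, n^a · (log n)^b dominates n^a' · (log n)^b' iff a > a', or (a = a' and b > b'). Ranking the 6 terms shows the dominant one is 8 · n^3 · log n. Hence f(n) ∈ Θ(n^3 · log n).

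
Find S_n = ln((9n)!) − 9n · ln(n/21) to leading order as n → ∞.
S_n ~ 9n · (ln 189 − 1) + O(ln n)

Stirling: ln((9n)!) = 9n ln(9n) − 9n + O(ln n).
  S_n = 9n ln(9n) − 9n − 9n ln(n/21) + O(ln n)
      = 9n ln(9n) − 9n ln n + 9n ln 21 − 9n + O(ln n)
      = 9n ln 9 + 9n ln 21 − 9n + O(ln n)
      = 9n (ln 189 − 1) + O(ln n).
Numerically ln(189) − 1 ≈ 4.2417.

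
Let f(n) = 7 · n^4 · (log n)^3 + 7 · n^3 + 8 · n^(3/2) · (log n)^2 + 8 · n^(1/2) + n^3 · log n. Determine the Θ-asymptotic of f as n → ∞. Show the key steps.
f(n) ∈ Θ(n^4 · (log n)^3)

Compare the terms by growth order. For large n, n^a · (log n)^b dominates n^a' · (log n)^b' iff a > a', or (a = a' and b > b'). Ranking the 5 terms shows the dominant one is 7 · n^4 · (log n)^3. Hence f(n) ∈ Θ(n^4 · (log n)^3).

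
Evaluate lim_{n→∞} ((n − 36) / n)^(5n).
lim = e^(−180)

Rewrite as (1 − 36/n)^(5n). By the standard limit (1 + x/n)^n → e^x, we have (1 − 36/n)^n → e^(−36), and raising to the 5th power gives e^(−180).
More precisely, ln[(1 − 36/n)^(5n)] = 5n · ln(1 − 36/n) = 5n · (-36/n + O(1/n^2)) = -180 + O(1/n) → -180.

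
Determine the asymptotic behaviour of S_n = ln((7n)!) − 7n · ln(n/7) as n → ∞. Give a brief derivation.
S_n ~ 7n · (ln 49 − 1) + O(ln n)

Stirling: ln((7n)!) = 7n ln(7n) − 7n + O(ln n).
  S_n = 7n ln(7n) − 7n − 7n ln(n/7) + O(ln n)
      = 7n ln(7n) − 7n ln n + 7n ln 7 − 7n + O(ln n)
      = 7n ln 7 + 7n ln 7 − 7n + O(ln n)
      = 7n (ln 49 − 1) + O(ln n).
Numerically ln(49) − 1 ≈ 2.8918.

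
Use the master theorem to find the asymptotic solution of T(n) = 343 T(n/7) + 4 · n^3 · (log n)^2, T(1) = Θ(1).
T(n) = Θ(n^3 · (log n)^3)

Here log_7 343 = 3 and f(n) = 4 · n^3 · (log n)^2 = Θ(n^(log_7 343) · (log n)^2). This is the extended Case 2 of the master theorem (f matches the critical exponent up to log factors), giving T(n) = Θ(n^(log_7 343) · (log n)^(2+1)) = Θ(n^3 · (log n)^3).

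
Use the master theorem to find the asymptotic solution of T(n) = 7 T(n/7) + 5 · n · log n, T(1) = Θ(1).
T(n) = Θ(n · (log n)^2)

Here log_7 7 = 1 and f(n) = 5 · n · log n = Θ(n^(log_7 7) · (log n)^1). This is the extended Case 2 of the master theorem (f matches the critical exponent up to log factors), giving T(n) = Θ(n^(log_7 7) · (log n)^(1+1)) = Θ(n · (log n)^2).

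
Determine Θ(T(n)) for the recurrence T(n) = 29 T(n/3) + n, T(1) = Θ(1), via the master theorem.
T(n) = Θ(n^(log_3 29))

Master theorem: compare f(n) = n to n^(log_3 29) where log_3 29 ≈ 3.065. Since 1 < log_3 29, we have f(n) = O(n^(log_3 29 − ε)) for some ε > 0 — Case 1. Hence T(n) = Θ(n^(log_3 29)).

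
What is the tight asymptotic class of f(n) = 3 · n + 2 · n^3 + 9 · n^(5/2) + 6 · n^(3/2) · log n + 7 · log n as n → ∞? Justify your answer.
f(n) ∈ Θ(n^3)

Compare the terms by growth order. For large n, n^a · (log n)^b dominates n^a' · (log n)^b' iff a > a', or (a = a' and b > b'). Ranking the 5 terms shows the dominant one is 2 · n^3. Hence f(n) ∈ Θ(n^3).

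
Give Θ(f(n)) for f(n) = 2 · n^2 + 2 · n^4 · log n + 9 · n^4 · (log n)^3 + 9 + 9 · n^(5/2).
f(n) ∈ Θ(n^4 · (log n)^3)

Compare the terms by growth order. For large n, n^a · (log n)^b dominates n^a' · (log n)^b' iff a > a', or (a = a' and b > b'). Ranking the 5 terms shows the dominant one is 9 · n^4 · (log n)^3. Hence f(n) ∈ Θ(n^4 · (log n)^3).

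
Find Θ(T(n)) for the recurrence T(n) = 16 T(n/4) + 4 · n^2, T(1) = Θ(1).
T(n) = Θ(n^2 log n)

log_4 16 = 2, and f(n) = 4 · n^2 = Θ(n^(log_4 16)). This is Case 2 of the master theorem: T(n) = Θ(f(n) · log n) = Θ(n^2 log n).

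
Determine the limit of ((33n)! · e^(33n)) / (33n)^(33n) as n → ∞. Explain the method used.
lim = ∞

Stirling: (33n)! ~ sqrt(2π·33n) · (33n/e)^(33n). Hence
  (33n)! · e^(33n) / (33n)^(33n) ~ sqrt(2π·33n) = sqrt(2π·33) · sqrt(n) → ∞.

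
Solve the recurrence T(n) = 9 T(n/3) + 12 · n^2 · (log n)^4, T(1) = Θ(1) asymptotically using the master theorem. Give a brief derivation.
T(n) = Θ(n^2 · (log n)^5)

Here log_3 9 = 2 and f(n) = 12 · n^2 · (log n)^4 = Θ(n^(log_3 9) · (log n)^4). This is the extended Case 2 of the master theorem (f matches the critical exponent up to log factors), giving T(n) = Θ(n^(log_3 9) · (log n)^(4+1)) = Θ(n^2 · (log n)^5).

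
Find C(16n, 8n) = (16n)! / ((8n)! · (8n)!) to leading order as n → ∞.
C(16n, 8n) ~ (4)^(8n) · sqrt(1/(π·8n))

Write N = 8n. Apply Stirling to each factorial:
  (2N)! ~ sqrt(2π·2N) · (2N/e)^(2N),
  N! ~ sqrt(2π N) · (N/e)^N,
  (1N)! ~ sqrt(2π·1N) · (1N/e)^(1N).
The exponential factors combine to (2N)^(2N) / (N^N · (1N)^(1N)) = 2^(2N)/1^(1N) = (2^2/1^1)^N = (4)^N.
The square-root prefactors combine to sqrt(2π·2N) / (sqrt(2π N)·sqrt(2π·1N)) = sqrt(2 / (2π·1·N)) = sqrt(1/(π·8n)).
Substituting N = 8n: C(16n, 8n) ~ (4)^(8n) · sqrt(1/(π·8n)).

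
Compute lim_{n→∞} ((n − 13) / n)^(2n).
lim = e^(−26)

Rewrite as (1 − 13/n)^(2n). By the standard limit (1 + x/n)^n → e^x, we have (1 − 13/n)^n → e^(−13), and raising to the 2nd power gives e^(−26).
More precisely, ln[(1 − 13/n)^(2n)] = 2n · ln(1 − 13/n) = 2n · (-13/n + O(1/n^2)) = -26 + O(1/n) → -26.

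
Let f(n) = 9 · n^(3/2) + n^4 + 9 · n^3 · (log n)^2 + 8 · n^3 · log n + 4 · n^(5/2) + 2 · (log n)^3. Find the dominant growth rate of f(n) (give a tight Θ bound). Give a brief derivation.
f(n) ∈ Θ(n^4)

Compare the terms by growth order. For large n, n^a · (log n)^b dominates n^a' · (log n)^b' iff a > a', or (a = a' and b > b'). Ranking the 6 terms shows the dominant one is n^4. Hence f(n) ∈ Θ(n^4).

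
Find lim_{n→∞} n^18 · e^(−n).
lim = 0

Exponentials with base > 1 dominate every fixed polynomial: for any fixed c, n^c / e^n → 0 as n → ∞ (e.g. by the ratio test, or since e^n grows faster than any power of n). Hence n^18 · e^(−n) = n^18 / e^n → 0.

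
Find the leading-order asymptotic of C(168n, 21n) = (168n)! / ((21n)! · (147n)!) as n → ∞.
C(168n, 21n) ~ (16777216/823543)^(21n) · sqrt(4/(7π·21n))

Write N = 21n. Apply Stirling to each factorial:
  (8N)! ~ sqrt(2π·8N) · (8N/e)^(8N),
  N! ~ sqrt(2π N) · (N/e)^N,
  (7N)! ~ sqrt(2π·7N) · (7N/e)^(7N).
The exponential factors combine to (8N)^(8N) / (N^N · (7N)^(7N)) = 8^(8N)/7^(7N) = (8^8/7^7)^N = (16777216/823543)^N.
The square-root prefactors combine to sqrt(2π·8N) / (sqrt(2π N)·sqrt(2π·7N)) = sqrt(8 / (2π·7·N)) = sqrt(4/(7π·21n)).
Substituting N = 21n: C(168n, 21n) ~ (16777216/823543)^(21n) · sqrt(4/(7π·21n)).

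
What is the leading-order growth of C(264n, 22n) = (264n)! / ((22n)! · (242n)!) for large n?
C(264n, 22n) ~ (8916100448256/285311670611)^(22n) · sqrt(6/(11π·22n))

Write N = 22n. Apply Stirling to each factorial:
  (12N)! ~ sqrt(2π·12N) · (12N/e)^(12N),
  N! ~ sqrt(2π N) · (N/e)^N,
  (11N)! ~ sqrt(2π·11N) · (11N/e)^(11N).
The exponential factors combine to (12N)^(12N) / (N^N · (11N)^(11N)) = 12^(12N)/11^(11N) = (12^12/11^11)^N = (8916100448256/285311670611)^N.
The square-root prefactors combine to sqrt(2π·12N) / (sqrt(2π N)·sqrt(2π·11N)) = sqrt(12 / (2π·11·N)) = sqrt(6/(11π·22n)).
Substituting N = 22n: C(264n, 22n) ~ (8916100448256/285311670611)^(22n) · sqrt(6/(11π·22n)).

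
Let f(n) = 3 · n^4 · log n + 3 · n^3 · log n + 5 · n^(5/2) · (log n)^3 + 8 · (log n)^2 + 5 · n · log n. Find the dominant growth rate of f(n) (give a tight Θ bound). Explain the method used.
f(n) ∈ Θ(n^4 · log n)

Compare the terms by growth order. For large n, n^a · (log n)^b dominates n^a' · (log n)^b' iff a > a', or (a = a' and b > b'). Ranking the 5 terms shows the dominant one is 3 · n^4 · log n. Hence f(n) ∈ Θ(n^4 · log n).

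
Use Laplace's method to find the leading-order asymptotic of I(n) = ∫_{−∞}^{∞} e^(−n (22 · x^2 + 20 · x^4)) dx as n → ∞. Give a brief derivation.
I(n) ~ sqrt(π/(22n))

φ(x) = 22 · x^2 + 20 · x^4 has its unique global minimum at x* = 0 (since φ'(x) = 44x + 80x^3 = 0 only at x = 0 for real x with both coefficients positive, and φ → ∞ as |x| → ∞). At x* = 0, φ(0) = 0 and φ''(0) = 44. Laplace's method then gives
  I(n) ~ sqrt(2π / (n · φ''(0))) · e^(−n φ(0)) = sqrt(2π / (44n)) = sqrt(π/(22n)).
The 20 · x^4 term contributes only at subleading order (an O(1/n) relative correction).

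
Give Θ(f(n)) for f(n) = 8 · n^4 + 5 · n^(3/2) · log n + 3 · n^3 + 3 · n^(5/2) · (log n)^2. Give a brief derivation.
f(n) ∈ Θ(n^4)

Compare the terms by growth order. For large n, n^a · (log n)^b dominates n^a' · (log n)^b' iff a > a', or (a = a' and b > b'). Ranking the 4 terms shows the dominant one is 8 · n^4. Hence f(n) ∈ Θ(n^4).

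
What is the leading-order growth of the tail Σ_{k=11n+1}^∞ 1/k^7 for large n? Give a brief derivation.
Σ_{k>11n} 1/k^7 ~ 1/(6 · (11n)^6)

Compare to the integral: ∫_{11n}^∞ x^(−7) dx = [−x^(−6)/6]_{11n}^∞ = 1/((7−1)·(11n)^6). Euler-Maclaurin then gives
  Σ_{k>11n} 1/k^7 = ∫_{11n}^∞ dx/x^7 − 1/(2·(11n)^7) + O(1/(11n)^8).
(Equivalently this is ζ(7) − Σ_{k≤11n} 1/k^7.)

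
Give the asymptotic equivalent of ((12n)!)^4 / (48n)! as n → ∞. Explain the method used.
((12n)!)^4/(48n)! ~ ((2π·12n)^(3/2) / 2) · 4^(−4·12n)  →  0

Write N = 12n. Stirling: N! ~ sqrt(2π N)(N/e)^N and (4N)! ~ sqrt(2π·4N)·(4N/e)^(4N).
  (N!)^4/(4N)! ~ (2π N)^(4/2) (N/e)^(4N) / [sqrt(2π·4N) (4N/e)^(4N)]
     = (2π N)^(4/2) / sqrt(2π·4N) · (N/(4N))^(4N)
     = (2π N)^((4−1)/2) / 2 · 4^(−4N).
Since 4^4 > 1, the factor 4^(−4N) decays exponentially, so the ratio → 0. Substituting N = 12n gives the stated form.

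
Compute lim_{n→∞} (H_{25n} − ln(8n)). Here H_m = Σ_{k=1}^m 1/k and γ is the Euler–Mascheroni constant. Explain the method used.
lim = ln(25/8) + γ

By Euler-Maclaurin, H_m = ln m + γ + O(1/m). So
  H_{25n} − ln(8n) = ln(25n) + γ − ln(8n) + O(1/n)
                       = ln(25/8) + γ + O(1/n).
Hence the limit is ln(25/8) + γ.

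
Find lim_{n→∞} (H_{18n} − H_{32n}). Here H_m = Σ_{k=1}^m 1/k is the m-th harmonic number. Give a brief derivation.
lim = ln(18/32) = ln(9/16)

Euler-Maclaurin gives H_m = ln m + γ + 1/(2m) + O(1/m^2). The γ and O(1/m) terms cancel in the difference:
  H_{18n} − H_{32n} = ln(18n) − ln(32n) + O(1/n) = ln(18/32) + O(1/n).
Hence the limit is ln(18/32) = ln(9/16).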